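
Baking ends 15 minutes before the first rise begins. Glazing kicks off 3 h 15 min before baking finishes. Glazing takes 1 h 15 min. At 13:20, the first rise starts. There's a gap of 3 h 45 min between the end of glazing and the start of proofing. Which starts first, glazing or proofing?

Baking ends at 13:20 − 15 min = 13:05.
Glazing starts at 13:05 − 195 min = 09:50.
Glazing ends at 09:50 + 75 min = 11:05.
Proofing starts at 11:05 + 225 min = 14:50.
Glazing starts at 09:50 and proofing starts at 14:50, so glazing is first.

glazing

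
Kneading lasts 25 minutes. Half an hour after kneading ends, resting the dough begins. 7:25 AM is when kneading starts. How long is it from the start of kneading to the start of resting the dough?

55 minutes

Kneading ends at 7:25 AM + 25 min = 7:50 AM.
Resting the dough starts at 7:50 AM + 30 min = 8:20 AM.
From 7:25 AM to 8:20 AM is 55 minutes.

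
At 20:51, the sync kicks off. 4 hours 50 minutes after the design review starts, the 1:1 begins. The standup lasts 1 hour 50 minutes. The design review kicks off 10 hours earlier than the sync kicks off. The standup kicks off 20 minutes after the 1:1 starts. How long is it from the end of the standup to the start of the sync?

The design review starts at 20:51 − 600 min = 10:51.
The 1:1 starts at 10:51 + 290 min = 15:41.
The standup starts at 15:41 + 20 min = 16:01.
The standup ends at 16:01 + 110 min = 17:51.
From 17:51 to 20:51 is 3 hours.

3 hours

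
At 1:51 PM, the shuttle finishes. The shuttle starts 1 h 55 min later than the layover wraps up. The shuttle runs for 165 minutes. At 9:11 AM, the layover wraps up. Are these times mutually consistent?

The shuttle starts at 9:11 AM + 115 min = 11:06 AM.
The shuttle ends at 11:06 AM + 165 min = 1:51 PM.
That matches the stated 1:51 PM, so the schedule is consistent.

Yes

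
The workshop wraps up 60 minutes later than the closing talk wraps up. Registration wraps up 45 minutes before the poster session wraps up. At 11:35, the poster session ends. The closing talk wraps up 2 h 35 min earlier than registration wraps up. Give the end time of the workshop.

Registration ends at 11:35 − 45 min = 10:50.
The closing talk ends at 10:50 − 155 min = 08:15.
The workshop ends at 08:15 + 60 min = 09:15.

09:15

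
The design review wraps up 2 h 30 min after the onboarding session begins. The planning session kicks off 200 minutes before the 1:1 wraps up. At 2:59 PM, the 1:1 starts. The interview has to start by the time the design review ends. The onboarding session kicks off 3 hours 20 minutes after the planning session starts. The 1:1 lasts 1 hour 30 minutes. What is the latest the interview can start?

The 1:1 ends at 2:59 PM + 90 min = 4:29 PM.
The planning session starts at 4:29 PM − 200 min = 1:09 PM.
The onboarding session starts at 1:09 PM + 200 min = 4:29 PM.
The design review ends at 4:29 PM + 150 min = 6:59 PM.
The interview is bounded by the design review, so the latest it can start is 6:59 PM.

6:59 PM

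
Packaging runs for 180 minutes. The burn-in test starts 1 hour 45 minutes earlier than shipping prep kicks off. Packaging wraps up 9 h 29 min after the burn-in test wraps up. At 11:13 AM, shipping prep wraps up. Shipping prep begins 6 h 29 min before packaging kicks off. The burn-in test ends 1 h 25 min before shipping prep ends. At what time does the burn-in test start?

8:03 AM

The burn-in test ends at 11:13 AM − 85 min = 9:48 AM.
Packaging ends at 9:48 AM + 569 min = 7:17 PM.
Packaging starts at 7:17 PM − 180 min = 4:17 PM.
Shipping prep starts at 4:17 PM − 389 min = 9:48 AM.
The burn-in test starts at 9:48 AM − 105 min = 8:03 AM.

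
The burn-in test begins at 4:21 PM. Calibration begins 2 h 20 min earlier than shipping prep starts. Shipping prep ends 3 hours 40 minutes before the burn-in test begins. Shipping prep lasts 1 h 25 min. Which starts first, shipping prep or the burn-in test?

shipping prep

Shipping prep ends at 4:21 PM − 220 min = 12:41 PM.
Shipping prep starts at 12:41 PM − 85 min = 11:16 AM.
Shipping prep starts at 11:16 AM and the burn-in test starts at 4:21 PM, so shipping prep is first.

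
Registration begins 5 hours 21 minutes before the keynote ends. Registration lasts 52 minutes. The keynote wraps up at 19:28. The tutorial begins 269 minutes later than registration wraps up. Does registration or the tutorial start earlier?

registration

Registration starts at 19:28 − 321 min = 14:07.
Registration ends at 14:07 + 52 min = 14:59.
The tutorial starts at 14:59 + 269 min = 19:28.
Registration starts at 14:07 and the tutorial starts at 19:28, so registration is first.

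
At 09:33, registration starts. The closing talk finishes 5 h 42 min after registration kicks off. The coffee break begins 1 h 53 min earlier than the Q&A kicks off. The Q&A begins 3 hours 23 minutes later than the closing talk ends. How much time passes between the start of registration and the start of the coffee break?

The closing talk ends at 09:33 + 342 min = 15:15.
The Q&A starts at 15:15 + 203 min = 18:38.
The coffee break starts at 18:38 − 113 min = 16:45.
From 09:33 to 16:45 is 7 hours 12 minutes.

7 hours 12 minutes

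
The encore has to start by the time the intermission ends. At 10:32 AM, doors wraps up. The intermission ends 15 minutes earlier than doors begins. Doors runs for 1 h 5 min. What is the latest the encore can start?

Doors starts at 10:32 AM − 65 min = 9:27 AM.
The intermission ends at 9:27 AM − 15 min = 9:12 AM.
The encore is bounded by the intermission, so the latest it can start is 9:12 AM.

9:12 AM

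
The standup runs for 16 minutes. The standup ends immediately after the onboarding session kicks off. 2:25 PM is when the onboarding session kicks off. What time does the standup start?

The standup ends at 2:25 PM.
The standup starts at 2:25 PM − 16 min = 2:09 PM.

2:09 PM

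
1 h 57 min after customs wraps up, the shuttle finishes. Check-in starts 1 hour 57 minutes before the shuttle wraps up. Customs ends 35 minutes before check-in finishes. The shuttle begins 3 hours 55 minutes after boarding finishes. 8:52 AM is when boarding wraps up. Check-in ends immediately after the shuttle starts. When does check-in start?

12:12 PM

The shuttle starts at 8:52 AM + 235 min = 12:47 PM.
So check-in ends at 12:47 PM.
Customs ends at 12:47 PM − 35 min = 12:12 PM.
The shuttle ends at 12:12 PM + 117 min = 2:09 PM.
Check-in starts at 2:09 PM − 117 min = 12:12 PM.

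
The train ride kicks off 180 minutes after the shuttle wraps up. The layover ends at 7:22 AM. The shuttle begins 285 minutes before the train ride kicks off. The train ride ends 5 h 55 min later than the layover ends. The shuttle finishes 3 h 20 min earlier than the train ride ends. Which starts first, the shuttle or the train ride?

the shuttle

The train ride ends at 7:22 AM + 355 min = 1:17 PM.
The shuttle ends at 1:17 PM − 200 min = 9:57 AM.
The train ride starts at 9:57 AM + 180 min = 12:57 PM.
The shuttle starts at 12:57 PM − 285 min = 8:12 AM.
The shuttle starts at 8:12 AM and the train ride starts at 12:57 PM, so the shuttle is first.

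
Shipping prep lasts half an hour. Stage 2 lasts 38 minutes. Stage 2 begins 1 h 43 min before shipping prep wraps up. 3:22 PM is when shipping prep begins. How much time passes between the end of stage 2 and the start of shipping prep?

Shipping prep ends at 3:22 PM + 30 min = 3:52 PM.
Stage 2 starts at 3:52 PM − 103 min = 2:09 PM.
Stage 2 ends at 2:09 PM + 38 min = 2:47 PM.
From 2:47 PM to 3:22 PM is 35 minutes.

35 minutes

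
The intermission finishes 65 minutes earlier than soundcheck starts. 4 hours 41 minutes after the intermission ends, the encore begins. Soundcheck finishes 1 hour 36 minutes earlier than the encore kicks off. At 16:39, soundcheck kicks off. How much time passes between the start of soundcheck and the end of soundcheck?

120 minutes

The intermission ends at 16:39 − 65 min = 15:34.
The encore starts at 15:34 + 281 min = 20:15.
Soundcheck ends at 20:15 − 96 min = 18:39.
From 16:39 to 18:39 is 120 minutes.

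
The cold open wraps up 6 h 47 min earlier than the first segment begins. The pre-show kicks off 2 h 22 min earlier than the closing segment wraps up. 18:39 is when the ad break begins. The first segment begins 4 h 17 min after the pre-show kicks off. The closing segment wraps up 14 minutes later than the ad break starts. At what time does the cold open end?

The closing segment ends at 18:39 + 14 min = 18:53.
The pre-show starts at 18:53 − 142 min = 16:31.
The first segment starts at 16:31 + 257 min = 20:48.
The cold open ends at 20:48 − 407 min = 14:01.

14:01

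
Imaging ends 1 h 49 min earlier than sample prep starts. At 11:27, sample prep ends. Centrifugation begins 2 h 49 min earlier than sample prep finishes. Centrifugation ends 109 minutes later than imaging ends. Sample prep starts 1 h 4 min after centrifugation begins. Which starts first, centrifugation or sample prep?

centrifugation

Centrifugation starts at 11:27 − 169 min = 08:38.
Sample prep starts at 08:38 + 64 min = 09:42.
Centrifugation starts at 08:38 and sample prep starts at 09:42, so centrifugation is first.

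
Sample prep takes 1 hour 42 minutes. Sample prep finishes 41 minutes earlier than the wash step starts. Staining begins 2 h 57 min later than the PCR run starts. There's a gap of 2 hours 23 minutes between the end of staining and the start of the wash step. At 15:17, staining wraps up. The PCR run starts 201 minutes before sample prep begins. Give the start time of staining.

14:53

The wash step starts at 15:17 + 143 min = 17:40.
Sample prep ends at 17:40 − 41 min = 16:59.
Sample prep starts at 16:59 − 102 min = 15:17.
The PCR run starts at 15:17 − 201 min = 11:56.
Staining starts at 11:56 + 177 min = 14:53.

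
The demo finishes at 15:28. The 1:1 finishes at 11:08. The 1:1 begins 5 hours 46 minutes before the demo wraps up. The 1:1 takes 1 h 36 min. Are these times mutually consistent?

The 1:1 starts at 15:28 − 346 min = 09:42.
The 1:1 ends at 09:42 + 96 min = 11:18.
But the 1:1 is also said to end at 11:08 — a 10-minute conflict.

No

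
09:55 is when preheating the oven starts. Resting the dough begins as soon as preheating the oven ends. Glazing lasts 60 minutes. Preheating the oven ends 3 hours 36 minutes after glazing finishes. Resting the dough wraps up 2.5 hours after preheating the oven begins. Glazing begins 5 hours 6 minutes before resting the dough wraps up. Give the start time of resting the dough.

Resting the dough ends at 09:55 + 150 min = 12:25.
Glazing starts at 12:25 − 306 min = 07:19.
Glazing ends at 07:19 + 60 min = 08:19.
Preheating the oven ends at 08:19 + 216 min = 11:55.
So resting the dough starts at 11:55.

11:55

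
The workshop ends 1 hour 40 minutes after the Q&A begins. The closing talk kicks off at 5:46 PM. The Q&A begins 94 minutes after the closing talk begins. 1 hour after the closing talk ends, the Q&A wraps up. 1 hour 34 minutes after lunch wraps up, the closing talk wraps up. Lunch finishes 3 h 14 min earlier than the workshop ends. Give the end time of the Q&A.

8:20 PM

The Q&A starts at 5:46 PM + 94 min = 7:20 PM.
The workshop ends at 7:20 PM + 100 min = 9:00 PM.
Lunch ends at 9:00 PM − 194 min = 5:46 PM.
The closing talk ends at 5:46 PM + 94 min = 7:20 PM.
The Q&A ends at 7:20 PM + 60 min = 8:20 PM.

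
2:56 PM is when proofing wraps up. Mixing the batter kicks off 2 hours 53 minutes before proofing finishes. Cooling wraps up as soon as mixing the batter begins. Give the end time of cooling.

Mixing the batter starts at 2:56 PM − 173 min = 12:03 PM.
So cooling ends at 12:03 PM.

12:03 PM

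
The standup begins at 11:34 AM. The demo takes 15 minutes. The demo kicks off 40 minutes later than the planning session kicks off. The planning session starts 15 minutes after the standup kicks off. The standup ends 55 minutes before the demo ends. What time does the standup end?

11:49 AM

The planning session starts at 11:34 AM + 15 min = 11:49 AM.
The demo starts at 11:49 AM + 40 min = 12:29 PM.
The demo ends at 12:29 PM + 15 min = 12:44 PM.
The standup ends at 12:44 PM − 55 min = 11:49 AM.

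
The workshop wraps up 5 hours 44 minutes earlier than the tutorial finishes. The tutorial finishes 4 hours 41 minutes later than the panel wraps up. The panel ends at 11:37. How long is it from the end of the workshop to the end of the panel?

The tutorial ends at 11:37 + 281 min = 16:18.
The workshop ends at 16:18 − 344 min = 10:34.
From 10:34 to 11:37 is 1 hour 3 minutes.

1 hour 3 minutes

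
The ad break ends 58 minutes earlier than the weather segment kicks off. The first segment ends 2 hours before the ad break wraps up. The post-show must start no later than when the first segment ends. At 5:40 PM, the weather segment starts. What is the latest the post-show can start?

2:42 PM

The ad break ends at 5:40 PM − 58 min = 4:42 PM.
The first segment ends at 4:42 PM − 120 min = 2:42 PM.
The post-show is bounded by the first segment, so the latest it can start is 2:42 PM.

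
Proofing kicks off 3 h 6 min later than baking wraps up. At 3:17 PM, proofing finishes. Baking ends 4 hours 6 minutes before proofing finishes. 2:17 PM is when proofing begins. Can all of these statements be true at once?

Yes

Baking ends at 3:17 PM − 246 min = 11:11 AM.
Proofing starts at 11:11 AM + 186 min = 2:17 PM.
That matches the stated 2:17 PM, so the schedule is consistent.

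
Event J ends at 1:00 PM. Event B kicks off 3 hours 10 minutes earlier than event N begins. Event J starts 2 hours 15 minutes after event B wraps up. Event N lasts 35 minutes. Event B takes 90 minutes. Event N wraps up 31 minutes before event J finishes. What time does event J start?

12:29 PM

Event N ends at 1:00 PM − 31 min = 12:29 PM.
Event N starts at 12:29 PM − 35 min = 11:54 AM.
Event B starts at 11:54 AM − 190 min = 8:44 AM.
Event B ends at 8:44 AM + 90 min = 10:14 AM.
Event J starts at 10:14 AM + 135 min = 12:29 PM.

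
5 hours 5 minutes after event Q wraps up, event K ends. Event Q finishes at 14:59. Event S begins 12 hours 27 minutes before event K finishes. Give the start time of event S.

Event K ends at 14:59 + 305 min = 20:04.
Event S starts at 20:04 − 747 min = 07:37.

07:37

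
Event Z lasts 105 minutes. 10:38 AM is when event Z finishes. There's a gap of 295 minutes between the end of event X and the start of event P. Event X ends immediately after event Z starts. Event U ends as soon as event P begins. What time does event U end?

1:48 PM

Event Z starts at 10:38 AM − 105 min = 8:53 AM.
So event X ends at 8:53 AM.
Event P starts at 8:53 AM + 295 min = 1:48 PM.
So event U ends at 1:48 PM.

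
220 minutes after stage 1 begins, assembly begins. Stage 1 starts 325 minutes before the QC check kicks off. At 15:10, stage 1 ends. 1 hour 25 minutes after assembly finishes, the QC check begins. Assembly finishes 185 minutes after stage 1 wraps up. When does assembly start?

17:55

Assembly ends at 15:10 + 185 min = 18:15.
The QC check starts at 18:15 + 85 min = 19:40.
Stage 1 starts at 19:40 − 325 min = 14:15.
Assembly starts at 14:15 + 220 min = 17:55.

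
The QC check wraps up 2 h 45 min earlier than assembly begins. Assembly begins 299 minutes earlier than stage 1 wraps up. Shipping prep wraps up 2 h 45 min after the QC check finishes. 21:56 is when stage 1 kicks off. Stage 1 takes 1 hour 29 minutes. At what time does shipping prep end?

18:26

Stage 1 ends at 21:56 + 89 min = 23:25.
Assembly starts at 23:25 − 299 min = 18:26.
The QC check ends at 18:26 − 165 min = 15:41.
Shipping prep ends at 15:41 + 165 min = 18:26.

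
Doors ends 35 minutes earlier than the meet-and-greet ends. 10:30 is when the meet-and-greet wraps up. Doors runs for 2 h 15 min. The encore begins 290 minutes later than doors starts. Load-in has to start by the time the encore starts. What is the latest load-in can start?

Doors ends at 10:30 − 35 min = 09:55.
Doors starts at 09:55 − 135 min = 07:40.
The encore starts at 07:40 + 290 min = 12:30.
Load-in is bounded by the encore, so the latest it can start is 12:30.

12:30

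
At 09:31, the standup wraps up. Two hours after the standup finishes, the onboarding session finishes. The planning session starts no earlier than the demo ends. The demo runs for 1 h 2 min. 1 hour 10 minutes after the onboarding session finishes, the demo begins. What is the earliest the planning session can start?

13:43

The onboarding session ends at 09:31 + 120 min = 11:31.
The demo starts at 11:31 + 70 min = 12:41.
The demo ends at 12:41 + 62 min = 13:43.
The planning session is bounded by the demo, so the earliest it can start is 13:43.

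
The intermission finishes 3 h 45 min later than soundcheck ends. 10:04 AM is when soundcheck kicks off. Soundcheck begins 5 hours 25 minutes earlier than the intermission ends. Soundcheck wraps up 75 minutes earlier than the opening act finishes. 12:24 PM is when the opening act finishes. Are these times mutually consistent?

No

Soundcheck ends at 12:24 PM − 75 min = 11:09 AM.
The intermission ends at 11:09 AM + 225 min = 2:54 PM.
Soundcheck starts at 2:54 PM − 325 min = 9:29 AM.
But soundcheck is also said to start at 10:04 AM — a 35-minute conflict.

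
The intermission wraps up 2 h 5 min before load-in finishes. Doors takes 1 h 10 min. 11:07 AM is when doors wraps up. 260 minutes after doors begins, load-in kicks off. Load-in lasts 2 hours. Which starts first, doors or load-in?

doors

Doors starts at 11:07 AM − 70 min = 9:57 AM.
Load-in starts at 9:57 AM + 260 min = 2:17 PM.
Doors starts at 9:57 AM and load-in starts at 2:17 PM, so doors is first.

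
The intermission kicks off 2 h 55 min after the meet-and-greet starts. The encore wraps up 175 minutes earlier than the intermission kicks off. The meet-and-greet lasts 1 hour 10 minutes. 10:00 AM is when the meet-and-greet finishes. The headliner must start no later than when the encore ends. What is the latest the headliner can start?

The meet-and-greet starts at 10:00 AM − 70 min = 8:50 AM.
The intermission starts at 8:50 AM + 175 min = 11:45 AM.
The encore ends at 11:45 AM − 175 min = 8:50 AM.
The headliner is bounded by the encore, so the latest it can start is 8:50 AM.

8:50 AM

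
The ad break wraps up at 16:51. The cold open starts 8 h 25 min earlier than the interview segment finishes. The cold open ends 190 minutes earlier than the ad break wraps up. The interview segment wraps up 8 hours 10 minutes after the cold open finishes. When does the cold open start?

13:26

The cold open ends at 16:51 − 190 min = 13:41.
The interview segment ends at 13:41 + 490 min = 21:51.
The cold open starts at 21:51 − 505 min = 13:26.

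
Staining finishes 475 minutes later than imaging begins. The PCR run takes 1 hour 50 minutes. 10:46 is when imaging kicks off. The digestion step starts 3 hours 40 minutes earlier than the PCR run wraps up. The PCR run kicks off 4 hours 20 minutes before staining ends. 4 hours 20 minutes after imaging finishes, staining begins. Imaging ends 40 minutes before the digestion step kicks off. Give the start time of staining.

Staining ends at 10:46 + 475 min = 18:41.
The PCR run starts at 18:41 − 260 min = 14:21.
The PCR run ends at 14:21 + 110 min = 16:11.
The digestion step starts at 16:11 − 220 min = 12:31.
Imaging ends at 12:31 − 40 min = 11:51.
Staining starts at 11:51 + 260 min = 16:11.

16:11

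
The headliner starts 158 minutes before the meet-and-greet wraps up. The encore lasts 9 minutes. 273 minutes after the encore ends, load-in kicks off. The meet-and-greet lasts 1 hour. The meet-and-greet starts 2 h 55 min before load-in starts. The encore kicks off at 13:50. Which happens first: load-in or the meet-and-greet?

the meet-and-greet

The encore ends at 13:50 + 9 min = 13:59.
Load-in starts at 13:59 + 273 min = 18:32.
The meet-and-greet starts at 18:32 − 175 min = 15:37.
Load-in starts at 18:32 and the meet-and-greet starts at 15:37, so the meet-and-greet is first.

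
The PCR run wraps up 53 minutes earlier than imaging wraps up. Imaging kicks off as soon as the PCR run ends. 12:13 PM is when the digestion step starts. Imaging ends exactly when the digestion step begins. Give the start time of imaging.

Imaging ends at 12:13 PM.
The PCR run ends at 12:13 PM − 53 min = 11:20 AM.
So imaging starts at 11:20 AM.

11:20 AM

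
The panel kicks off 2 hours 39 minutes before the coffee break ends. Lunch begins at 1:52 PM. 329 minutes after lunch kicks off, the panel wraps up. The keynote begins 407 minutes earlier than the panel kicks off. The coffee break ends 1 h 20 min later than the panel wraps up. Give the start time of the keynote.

11:15 AM

The panel ends at 1:52 PM + 329 min = 7:21 PM.
The coffee break ends at 7:21 PM + 80 min = 8:41 PM.
The panel starts at 8:41 PM − 159 min = 6:02 PM.
The keynote starts at 6:02 PM − 407 min = 11:15 AM.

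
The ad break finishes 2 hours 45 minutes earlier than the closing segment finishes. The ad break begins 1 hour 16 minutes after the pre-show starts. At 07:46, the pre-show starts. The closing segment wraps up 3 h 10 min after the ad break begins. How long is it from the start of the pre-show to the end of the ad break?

1 h 41 min

The ad break starts at 07:46 + 76 min = 09:02.
The closing segment ends at 09:02 + 190 min = 12:12.
The ad break ends at 12:12 − 165 min = 09:27.
From 07:46 to 09:27 is 1 h 41 min.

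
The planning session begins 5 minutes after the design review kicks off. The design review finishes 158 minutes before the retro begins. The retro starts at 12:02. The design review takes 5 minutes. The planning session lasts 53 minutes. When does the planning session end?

10:17

The design review ends at 12:02 − 158 min = 09:24.
The design review starts at 09:24 − 5 min = 09:19.
The planning session starts at 09:19 + 5 min = 09:24.
The planning session ends at 09:24 + 53 min = 10:17.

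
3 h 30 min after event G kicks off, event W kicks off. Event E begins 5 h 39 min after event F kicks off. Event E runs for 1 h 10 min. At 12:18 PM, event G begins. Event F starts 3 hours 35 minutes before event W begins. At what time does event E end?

Event W starts at 12:18 PM + 210 min = 3:48 PM.
Event F starts at 3:48 PM − 215 min = 12:13 PM.
Event E starts at 12:13 PM + 339 min = 5:52 PM.
Event E ends at 5:52 PM + 70 min = 7:02 PM.

7:02 PM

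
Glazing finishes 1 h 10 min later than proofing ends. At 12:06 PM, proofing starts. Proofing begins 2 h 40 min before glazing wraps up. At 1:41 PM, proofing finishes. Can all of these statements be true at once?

No

Glazing ends at 1:41 PM + 70 min = 2:51 PM.
Proofing starts at 2:51 PM − 160 min = 12:11 PM.
But proofing is also said to start at 12:06 PM — a 5-minute conflict.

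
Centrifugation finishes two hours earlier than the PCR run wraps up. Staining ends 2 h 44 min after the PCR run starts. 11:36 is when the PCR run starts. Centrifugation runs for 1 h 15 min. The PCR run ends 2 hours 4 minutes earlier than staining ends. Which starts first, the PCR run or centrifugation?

Staining ends at 11:36 + 164 min = 14:20.
The PCR run ends at 14:20 − 124 min = 12:16.
Centrifugation ends at 12:16 − 120 min = 10:16.
Centrifugation starts at 10:16 − 75 min = 09:01.
The PCR run starts at 11:36 and centrifugation starts at 09:01, so centrifugation is first.

centrifugation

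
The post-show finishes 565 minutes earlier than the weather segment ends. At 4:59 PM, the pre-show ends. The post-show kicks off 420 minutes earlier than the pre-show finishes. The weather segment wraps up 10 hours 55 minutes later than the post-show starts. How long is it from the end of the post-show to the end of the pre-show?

330 minutes

The post-show starts at 4:59 PM − 420 min = 9:59 AM.
The weather segment ends at 9:59 AM + 655 min = 8:54 PM.
The post-show ends at 8:54 PM − 565 min = 11:29 AM.
From 11:29 AM to 4:59 PM is 330 minutes.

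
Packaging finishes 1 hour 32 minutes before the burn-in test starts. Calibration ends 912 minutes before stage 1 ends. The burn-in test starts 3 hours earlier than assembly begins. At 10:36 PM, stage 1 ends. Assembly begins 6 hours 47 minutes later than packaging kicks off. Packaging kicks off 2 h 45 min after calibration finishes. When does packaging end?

12:24 PM

Calibration ends at 10:36 PM − 912 min = 7:24 AM.
Packaging starts at 7:24 AM + 165 min = 10:09 AM.
Assembly starts at 10:09 AM + 407 min = 4:56 PM.
The burn-in test starts at 4:56 PM − 180 min = 1:56 PM.
Packaging ends at 1:56 PM − 92 min = 12:24 PM.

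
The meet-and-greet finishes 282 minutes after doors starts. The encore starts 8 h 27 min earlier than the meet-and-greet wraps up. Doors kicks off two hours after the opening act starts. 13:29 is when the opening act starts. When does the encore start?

Doors starts at 13:29 + 120 min = 15:29.
The meet-and-greet ends at 15:29 + 282 min = 20:11.
The encore starts at 20:11 − 507 min = 11:44.

11:44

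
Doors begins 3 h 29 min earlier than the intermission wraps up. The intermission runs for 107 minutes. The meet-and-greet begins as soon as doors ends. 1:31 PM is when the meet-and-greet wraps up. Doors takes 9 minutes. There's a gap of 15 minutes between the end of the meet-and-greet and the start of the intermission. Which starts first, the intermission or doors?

The intermission starts at 1:31 PM + 15 min = 1:46 PM.
The intermission ends at 1:46 PM + 107 min = 3:33 PM.
Doors starts at 3:33 PM − 209 min = 12:04 PM.
The intermission starts at 1:46 PM and doors starts at 12:04 PM, so doors is first.

doors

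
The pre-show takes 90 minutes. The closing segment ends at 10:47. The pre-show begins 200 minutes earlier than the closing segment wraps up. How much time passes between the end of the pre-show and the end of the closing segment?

The pre-show starts at 10:47 − 200 min = 07:27.
The pre-show ends at 07:27 + 90 min = 08:57.
From 08:57 to 10:47 is 110 minutes.

110 minutes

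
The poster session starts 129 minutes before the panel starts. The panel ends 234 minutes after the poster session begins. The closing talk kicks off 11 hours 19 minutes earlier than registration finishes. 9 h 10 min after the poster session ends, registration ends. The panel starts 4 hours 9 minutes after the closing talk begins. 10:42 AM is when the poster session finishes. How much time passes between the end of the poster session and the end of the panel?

3 h 45 min

Registration ends at 10:42 AM + 550 min = 7:52 PM.
The closing talk starts at 7:52 PM − 679 min = 8:33 AM.
The panel starts at 8:33 AM + 249 min = 12:42 PM.
The poster session starts at 12:42 PM − 129 min = 10:33 AM.
The panel ends at 10:33 AM + 234 min = 2:27 PM.
From 10:42 AM to 2:27 PM is 3 h 45 min.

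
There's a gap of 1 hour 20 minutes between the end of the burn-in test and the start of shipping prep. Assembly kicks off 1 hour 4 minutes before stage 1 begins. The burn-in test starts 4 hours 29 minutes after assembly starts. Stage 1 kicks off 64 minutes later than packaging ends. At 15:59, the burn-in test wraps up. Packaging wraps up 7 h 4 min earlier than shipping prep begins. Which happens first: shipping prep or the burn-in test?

Shipping prep starts at 15:59 + 80 min = 17:19.
Packaging ends at 17:19 − 424 min = 10:15.
Stage 1 starts at 10:15 + 64 min = 11:19.
Assembly starts at 11:19 − 64 min = 10:15.
The burn-in test starts at 10:15 + 269 min = 14:44.
Shipping prep starts at 17:19 and the burn-in test starts at 14:44, so the burn-in test is first.

the burn-in test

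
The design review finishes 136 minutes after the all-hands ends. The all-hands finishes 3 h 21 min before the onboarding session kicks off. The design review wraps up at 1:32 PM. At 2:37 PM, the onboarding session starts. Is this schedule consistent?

Yes

The all-hands ends at 2:37 PM − 201 min = 11:16 AM.
The design review ends at 11:16 AM + 136 min = 1:32 PM.
That matches the stated 1:32 PM, so the schedule is consistent.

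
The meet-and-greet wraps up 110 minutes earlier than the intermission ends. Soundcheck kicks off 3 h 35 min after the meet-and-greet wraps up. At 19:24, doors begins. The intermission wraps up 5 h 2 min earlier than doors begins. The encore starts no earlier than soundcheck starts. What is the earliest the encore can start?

16:07

The intermission ends at 19:24 − 302 min = 14:22.
The meet-and-greet ends at 14:22 − 110 min = 12:32.
Soundcheck starts at 12:32 + 215 min = 16:07.
The encore is bounded by soundcheck, so the earliest it can start is 16:07.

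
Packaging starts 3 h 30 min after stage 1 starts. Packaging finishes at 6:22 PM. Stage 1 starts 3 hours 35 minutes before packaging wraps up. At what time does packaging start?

Stage 1 starts at 6:22 PM − 215 min = 2:47 PM.
Packaging starts at 2:47 PM + 210 min = 6:17 PM.

6:17 PM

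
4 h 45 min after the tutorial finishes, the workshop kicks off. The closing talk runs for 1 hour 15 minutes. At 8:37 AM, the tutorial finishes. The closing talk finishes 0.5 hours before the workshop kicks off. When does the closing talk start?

The workshop starts at 8:37 AM + 285 min = 1:22 PM.
The closing talk ends at 1:22 PM − 30 min = 12:52 PM.
The closing talk starts at 12:52 PM − 75 min = 11:37 AM.

11:37 AM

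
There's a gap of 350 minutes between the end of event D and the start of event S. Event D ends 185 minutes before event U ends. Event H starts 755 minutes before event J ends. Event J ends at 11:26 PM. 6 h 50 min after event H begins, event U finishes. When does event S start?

8:26 PM

Event H starts at 11:26 PM − 755 min = 10:51 AM.
Event U ends at 10:51 AM + 410 min = 5:41 PM.
Event D ends at 5:41 PM − 185 min = 2:36 PM.
Event S starts at 2:36 PM + 350 min = 8:26 PM.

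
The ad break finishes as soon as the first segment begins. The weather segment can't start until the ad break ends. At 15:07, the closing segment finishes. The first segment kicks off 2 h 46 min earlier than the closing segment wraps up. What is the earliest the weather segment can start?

The first segment starts at 15:07 − 166 min = 12:21.
So the ad break ends at 12:21.
The weather segment is bounded by the ad break, so the earliest it can start is 12:21.

12:21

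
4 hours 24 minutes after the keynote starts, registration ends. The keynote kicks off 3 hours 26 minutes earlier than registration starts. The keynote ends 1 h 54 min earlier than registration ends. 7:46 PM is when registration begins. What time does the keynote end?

The keynote starts at 7:46 PM − 206 min = 4:20 PM.
Registration ends at 4:20 PM + 264 min = 8:44 PM.
The keynote ends at 8:44 PM − 114 min = 6:50 PM.

6:50 PM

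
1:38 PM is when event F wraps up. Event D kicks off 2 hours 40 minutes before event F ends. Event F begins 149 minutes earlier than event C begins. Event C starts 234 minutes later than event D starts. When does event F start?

Event D starts at 1:38 PM − 160 min = 10:58 AM.
Event C starts at 10:58 AM + 234 min = 2:52 PM.
Event F starts at 2:52 PM − 149 min = 12:23 PM.

12:23 PM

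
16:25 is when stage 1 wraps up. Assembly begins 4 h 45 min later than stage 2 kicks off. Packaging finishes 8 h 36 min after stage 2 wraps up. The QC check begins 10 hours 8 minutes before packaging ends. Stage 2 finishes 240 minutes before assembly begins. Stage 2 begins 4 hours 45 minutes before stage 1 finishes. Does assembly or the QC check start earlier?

Stage 2 starts at 16:25 − 285 min = 11:40.
Assembly starts at 11:40 + 285 min = 16:25.
Stage 2 ends at 16:25 − 240 min = 12:25.
Packaging ends at 12:25 + 516 min = 21:01.
The QC check starts at 21:01 − 608 min = 10:53.
Assembly starts at 16:25 and the QC check starts at 10:53, so the QC check is first.

the QC check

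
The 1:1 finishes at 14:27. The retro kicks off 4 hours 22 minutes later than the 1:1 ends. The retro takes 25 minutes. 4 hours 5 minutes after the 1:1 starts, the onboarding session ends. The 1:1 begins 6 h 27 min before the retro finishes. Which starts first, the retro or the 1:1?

The retro starts at 14:27 + 262 min = 18:49.
The retro ends at 18:49 + 25 min = 19:14.
The 1:1 starts at 19:14 − 387 min = 12:47.
The retro starts at 18:49 and the 1:1 starts at 12:47, so the 1:1 is first.

the 1:1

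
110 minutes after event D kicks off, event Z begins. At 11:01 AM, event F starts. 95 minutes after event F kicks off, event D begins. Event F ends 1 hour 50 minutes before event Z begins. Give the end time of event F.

Event D starts at 11:01 AM + 95 min = 12:36 PM.
Event Z starts at 12:36 PM + 110 min = 2:26 PM.
Event F ends at 2:26 PM − 110 min = 12:36 PM.

12:36 PM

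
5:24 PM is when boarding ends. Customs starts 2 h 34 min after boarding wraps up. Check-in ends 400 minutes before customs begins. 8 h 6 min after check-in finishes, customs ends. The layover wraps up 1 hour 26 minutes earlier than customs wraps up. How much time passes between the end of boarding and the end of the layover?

Customs starts at 5:24 PM + 154 min = 7:58 PM.
Check-in ends at 7:58 PM − 400 min = 1:18 PM.
Customs ends at 1:18 PM + 486 min = 9:24 PM.
The layover ends at 9:24 PM − 86 min = 7:58 PM.
From 5:24 PM to 7:58 PM is 154 minutes.

154 minutes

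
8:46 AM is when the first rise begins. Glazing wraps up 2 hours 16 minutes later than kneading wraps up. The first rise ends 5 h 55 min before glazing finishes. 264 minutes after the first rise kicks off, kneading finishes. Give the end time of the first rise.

Kneading ends at 8:46 AM + 264 min = 1:10 PM.
Glazing ends at 1:10 PM + 136 min = 3:26 PM.
The first rise ends at 3:26 PM − 355 min = 9:31 AM.

9:31 AM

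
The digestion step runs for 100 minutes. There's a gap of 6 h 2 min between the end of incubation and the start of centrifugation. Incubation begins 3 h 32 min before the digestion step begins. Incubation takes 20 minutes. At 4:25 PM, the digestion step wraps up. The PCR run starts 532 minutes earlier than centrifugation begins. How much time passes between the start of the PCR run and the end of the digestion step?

The digestion step starts at 4:25 PM − 100 min = 2:45 PM.
Incubation starts at 2:45 PM − 212 min = 11:13 AM.
Incubation ends at 11:13 AM + 20 min = 11:33 AM.
Centrifugation starts at 11:33 AM + 362 min = 5:35 PM.
The PCR run starts at 5:35 PM − 532 min = 8:43 AM.
From 8:43 AM to 4:25 PM is 462 minutes.

462 minutes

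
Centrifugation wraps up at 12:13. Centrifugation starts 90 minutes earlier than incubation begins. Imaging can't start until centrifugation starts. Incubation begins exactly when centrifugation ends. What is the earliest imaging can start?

10:43

Incubation starts at 12:13.
Centrifugation starts at 12:13 − 90 min = 10:43.
Imaging is bounded by centrifugation, so the earliest it can start is 10:43.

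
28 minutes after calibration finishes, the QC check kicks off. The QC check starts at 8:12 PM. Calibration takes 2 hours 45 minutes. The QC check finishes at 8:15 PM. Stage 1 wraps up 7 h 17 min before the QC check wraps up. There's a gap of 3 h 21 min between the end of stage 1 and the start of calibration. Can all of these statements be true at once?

No

Stage 1 ends at 8:15 PM − 437 min = 12:58 PM.
Calibration starts at 12:58 PM + 201 min = 4:19 PM.
Calibration ends at 4:19 PM + 165 min = 7:04 PM.
The QC check starts at 7:04 PM + 28 min = 7:32 PM.
But the QC check is also said to start at 8:12 PM — a 40-minute conflict.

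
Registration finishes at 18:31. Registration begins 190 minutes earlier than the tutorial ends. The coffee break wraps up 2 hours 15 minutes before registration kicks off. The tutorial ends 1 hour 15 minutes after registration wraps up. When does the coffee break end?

The tutorial ends at 18:31 + 75 min = 19:46.
Registration starts at 19:46 − 190 min = 16:36.
The coffee break ends at 16:36 − 135 min = 14:21.

14:21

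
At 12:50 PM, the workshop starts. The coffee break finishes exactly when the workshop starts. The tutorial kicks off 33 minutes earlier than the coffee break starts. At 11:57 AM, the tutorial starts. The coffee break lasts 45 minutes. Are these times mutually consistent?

The coffee break ends at 12:50 PM.
The coffee break starts at 12:50 PM − 45 min = 12:05 PM.
The tutorial starts at 12:05 PM − 33 min = 11:32 AM.
But the tutorial is also said to start at 11:57 AM — a 25-minute conflict.

No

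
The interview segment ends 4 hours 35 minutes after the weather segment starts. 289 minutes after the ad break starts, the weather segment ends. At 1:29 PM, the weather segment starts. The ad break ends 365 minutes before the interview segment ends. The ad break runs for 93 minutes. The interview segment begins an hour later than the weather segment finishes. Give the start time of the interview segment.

4:15 PM

The interview segment ends at 1:29 PM + 275 min = 6:04 PM.
The ad break ends at 6:04 PM − 365 min = 11:59 AM.
The ad break starts at 11:59 AM − 93 min = 10:26 AM.
The weather segment ends at 10:26 AM + 289 min = 3:15 PM.
The interview segment starts at 3:15 PM + 60 min = 4:15 PM.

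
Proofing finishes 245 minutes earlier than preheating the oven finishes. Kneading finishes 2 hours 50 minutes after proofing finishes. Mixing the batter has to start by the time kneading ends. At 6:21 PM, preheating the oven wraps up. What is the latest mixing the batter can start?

Proofing ends at 6:21 PM − 245 min = 2:16 PM.
Kneading ends at 2:16 PM + 170 min = 5:06 PM.
Mixing the batter is bounded by kneading, so the latest it can start is 5:06 PM.

5:06 PM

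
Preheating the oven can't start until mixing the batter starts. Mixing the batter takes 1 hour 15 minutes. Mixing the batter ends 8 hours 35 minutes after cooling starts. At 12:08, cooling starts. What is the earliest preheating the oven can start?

Mixing the batter ends at 12:08 + 515 min = 20:43.
Mixing the batter starts at 20:43 − 75 min = 19:28.
Preheating the oven is bounded by mixing the batter, so the earliest it can start is 19:28.

19:28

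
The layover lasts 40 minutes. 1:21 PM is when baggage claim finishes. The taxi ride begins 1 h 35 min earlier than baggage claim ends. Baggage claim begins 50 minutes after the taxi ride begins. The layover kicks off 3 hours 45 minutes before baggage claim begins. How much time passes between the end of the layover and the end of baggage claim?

The taxi ride starts at 1:21 PM − 95 min = 11:46 AM.
Baggage claim starts at 11:46 AM + 50 min = 12:36 PM.
The layover starts at 12:36 PM − 225 min = 8:51 AM.
The layover ends at 8:51 AM + 40 min = 9:31 AM.
From 9:31 AM to 1:21 PM is 3 h 50 min.

3 h 50 min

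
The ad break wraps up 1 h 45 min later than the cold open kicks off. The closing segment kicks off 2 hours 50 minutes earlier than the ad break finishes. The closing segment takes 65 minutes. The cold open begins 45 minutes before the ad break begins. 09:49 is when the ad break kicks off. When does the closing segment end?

The cold open starts at 09:49 − 45 min = 09:04.
The ad break ends at 09:04 + 105 min = 10:49.
The closing segment starts at 10:49 − 170 min = 07:59.
The closing segment ends at 07:59 + 65 min = 09:04.

09:04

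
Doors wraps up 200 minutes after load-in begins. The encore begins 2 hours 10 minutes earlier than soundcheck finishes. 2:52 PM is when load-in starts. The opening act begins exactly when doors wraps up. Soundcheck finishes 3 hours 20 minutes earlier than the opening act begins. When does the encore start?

12:42 PM

Doors ends at 2:52 PM + 200 min = 6:12 PM.
So the opening act starts at 6:12 PM.
Soundcheck ends at 6:12 PM − 200 min = 2:52 PM.
The encore starts at 2:52 PM − 130 min = 12:42 PM.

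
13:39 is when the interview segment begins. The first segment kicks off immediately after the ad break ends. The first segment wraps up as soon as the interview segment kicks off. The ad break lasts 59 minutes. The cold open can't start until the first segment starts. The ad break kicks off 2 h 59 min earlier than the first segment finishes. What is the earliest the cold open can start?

The first segment ends at 13:39.
The ad break starts at 13:39 − 179 min = 10:40.
The ad break ends at 10:40 + 59 min = 11:39.
So the first segment starts at 11:39.
The cold open is bounded by the first segment, so the earliest it can start is 11:39.

11:39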